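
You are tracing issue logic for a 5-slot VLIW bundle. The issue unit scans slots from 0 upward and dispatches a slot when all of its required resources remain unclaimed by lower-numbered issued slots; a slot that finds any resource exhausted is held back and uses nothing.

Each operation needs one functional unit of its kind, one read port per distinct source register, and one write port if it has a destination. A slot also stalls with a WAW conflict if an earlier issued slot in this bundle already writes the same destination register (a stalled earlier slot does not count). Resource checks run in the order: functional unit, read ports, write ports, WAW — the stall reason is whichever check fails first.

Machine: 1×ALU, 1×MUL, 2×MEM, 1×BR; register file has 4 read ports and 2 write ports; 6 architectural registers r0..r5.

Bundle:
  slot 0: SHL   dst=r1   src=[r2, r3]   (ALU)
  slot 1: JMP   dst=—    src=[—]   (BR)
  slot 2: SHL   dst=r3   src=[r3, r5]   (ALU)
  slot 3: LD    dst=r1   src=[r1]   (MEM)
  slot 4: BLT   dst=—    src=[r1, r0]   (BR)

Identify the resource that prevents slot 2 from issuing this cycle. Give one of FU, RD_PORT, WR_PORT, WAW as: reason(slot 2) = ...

  0. ALU→r1 ⇒ go  {0A/1Mu/2Ld/1B | 2r 1w}
  1. BR ⇒ go  {0A/1Mu/2Ld/0B | 2r 1w}
  2. ALU→r3 ⇒ no(FU)  {0A/1Mu/2Ld/0B | 2r 1w}
  3. MEM→r1 ⇒ no(WAW)  {0A/1Mu/2Ld/0B | 2r 1w}
  4. BR ⇒ no(FU)  {0A/1Mu/2Ld/0B | 2r 1w}

reason(slot 2) = FU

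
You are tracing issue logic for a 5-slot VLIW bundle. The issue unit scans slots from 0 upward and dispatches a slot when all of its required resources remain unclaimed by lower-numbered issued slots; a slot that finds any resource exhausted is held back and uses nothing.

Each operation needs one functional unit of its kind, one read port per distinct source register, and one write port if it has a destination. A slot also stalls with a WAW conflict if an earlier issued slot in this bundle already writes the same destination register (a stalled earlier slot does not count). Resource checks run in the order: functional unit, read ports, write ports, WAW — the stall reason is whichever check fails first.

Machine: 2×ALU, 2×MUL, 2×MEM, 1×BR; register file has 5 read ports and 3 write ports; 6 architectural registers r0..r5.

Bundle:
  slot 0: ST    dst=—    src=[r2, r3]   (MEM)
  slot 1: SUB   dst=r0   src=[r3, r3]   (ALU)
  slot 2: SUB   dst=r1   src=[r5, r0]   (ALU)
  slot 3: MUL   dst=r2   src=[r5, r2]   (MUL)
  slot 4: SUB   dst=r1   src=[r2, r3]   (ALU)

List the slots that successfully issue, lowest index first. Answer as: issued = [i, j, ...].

[0] MEM needs rd=2 wr=0: ok; after: ALU=2 MUL=2 MEM=1 BR=1, R=3, W=3
[1] ALU needs rd=1 wr=1: ok; after: ALU=1 MUL=2 MEM=1 BR=1, R=2, W=2
[2] ALU needs rd=2 wr=1: ok; after: ALU=0 MUL=2 MEM=1 BR=1, R=0, W=1
[3] MUL needs rd=2 wr=1: RD_PORT; after: ALU=0 MUL=2 MEM=1 BR=1, R=0, W=1
[4] ALU needs rd=2 wr=1: FU; after: ALU=0 MUL=2 MEM=1 BR=1, R=0, W=1

issued = [0, 1, 2]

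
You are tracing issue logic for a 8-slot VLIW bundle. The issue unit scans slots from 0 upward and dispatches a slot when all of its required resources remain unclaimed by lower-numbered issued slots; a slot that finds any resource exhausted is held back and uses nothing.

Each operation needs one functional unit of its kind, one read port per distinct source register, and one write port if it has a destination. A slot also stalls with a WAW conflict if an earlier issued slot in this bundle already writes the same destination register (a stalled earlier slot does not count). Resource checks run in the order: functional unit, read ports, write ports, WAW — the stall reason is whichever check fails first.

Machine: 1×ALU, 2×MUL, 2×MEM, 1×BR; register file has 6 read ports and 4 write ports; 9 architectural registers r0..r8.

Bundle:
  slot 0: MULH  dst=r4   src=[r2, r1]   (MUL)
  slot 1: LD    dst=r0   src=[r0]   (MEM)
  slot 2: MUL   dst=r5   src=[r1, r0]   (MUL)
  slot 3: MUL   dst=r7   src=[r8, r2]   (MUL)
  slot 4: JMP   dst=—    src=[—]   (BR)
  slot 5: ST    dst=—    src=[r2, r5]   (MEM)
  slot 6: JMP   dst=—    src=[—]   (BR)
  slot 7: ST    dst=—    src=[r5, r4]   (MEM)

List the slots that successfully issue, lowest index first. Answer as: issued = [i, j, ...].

issued = [0, 1, 2, 4]

slot 0 (MUL): ISSUE — free A1,Mu1,Ld2,B1 rp4 wp3
slot 1 (MEM): ISSUE — free A1,Mu1,Ld1,B1 rp3 wp2
slot 2 (MUL): ISSUE — free A1,Mu0,Ld1,B1 rp1 wp1
slot 3 (MUL): stall FU — free A1,Mu0,Ld1,B1 rp1 wp1
slot 4 (BR): ISSUE — free A1,Mu0,Ld1,B0 rp1 wp1
slot 5 (MEM): stall RD_PORT — free A1,Mu0,Ld1,B0 rp1 wp1
slot 6 (BR): stall FU — free A1,Mu0,Ld1,B0 rp1 wp1
slot 7 (MEM): stall RD_PORT — free A1,Mu0,Ld1,B0 rp1 wp1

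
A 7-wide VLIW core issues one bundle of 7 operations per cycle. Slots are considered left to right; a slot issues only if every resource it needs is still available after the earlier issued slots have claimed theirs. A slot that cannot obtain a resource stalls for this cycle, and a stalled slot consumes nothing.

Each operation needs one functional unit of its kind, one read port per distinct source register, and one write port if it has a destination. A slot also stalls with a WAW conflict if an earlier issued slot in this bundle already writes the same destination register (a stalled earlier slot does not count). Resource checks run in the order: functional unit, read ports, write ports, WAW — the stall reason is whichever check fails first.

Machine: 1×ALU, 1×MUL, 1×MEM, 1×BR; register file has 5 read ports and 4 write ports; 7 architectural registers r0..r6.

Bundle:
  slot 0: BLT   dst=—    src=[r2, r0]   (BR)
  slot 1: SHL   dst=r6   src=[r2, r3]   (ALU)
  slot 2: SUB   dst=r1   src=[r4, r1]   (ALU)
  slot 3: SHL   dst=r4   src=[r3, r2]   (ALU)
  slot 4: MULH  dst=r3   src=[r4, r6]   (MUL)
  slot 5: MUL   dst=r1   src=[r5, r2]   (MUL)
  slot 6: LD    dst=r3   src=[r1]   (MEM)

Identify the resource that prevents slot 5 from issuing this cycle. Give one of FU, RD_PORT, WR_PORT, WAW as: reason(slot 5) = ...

(0) want 1×BR +2rd +0wr — yes → AL1|MU1|ME1|BR0|rd3|wr4
(1) want 1×ALU +2rd +1wr — yes → AL0|MU1|ME1|BR0|rd1|wr3
(2) want 1×ALU +2rd +1wr — FU → AL0|MU1|ME1|BR0|rd1|wr3
(3) want 1×ALU +2rd +1wr — FU → AL0|MU1|ME1|BR0|rd1|wr3
(4) want 1×MUL +2rd +1wr — RD_PORT → AL0|MU1|ME1|BR0|rd1|wr3
(5) want 1×MUL +2rd +1wr — RD_PORT → AL0|MU1|ME1|BR0|rd1|wr3
(6) want 1×MEM +1rd +1wr — yes → AL0|MU1|ME0|BR0|rd0|wr2

reason(slot 5) = RD_PORT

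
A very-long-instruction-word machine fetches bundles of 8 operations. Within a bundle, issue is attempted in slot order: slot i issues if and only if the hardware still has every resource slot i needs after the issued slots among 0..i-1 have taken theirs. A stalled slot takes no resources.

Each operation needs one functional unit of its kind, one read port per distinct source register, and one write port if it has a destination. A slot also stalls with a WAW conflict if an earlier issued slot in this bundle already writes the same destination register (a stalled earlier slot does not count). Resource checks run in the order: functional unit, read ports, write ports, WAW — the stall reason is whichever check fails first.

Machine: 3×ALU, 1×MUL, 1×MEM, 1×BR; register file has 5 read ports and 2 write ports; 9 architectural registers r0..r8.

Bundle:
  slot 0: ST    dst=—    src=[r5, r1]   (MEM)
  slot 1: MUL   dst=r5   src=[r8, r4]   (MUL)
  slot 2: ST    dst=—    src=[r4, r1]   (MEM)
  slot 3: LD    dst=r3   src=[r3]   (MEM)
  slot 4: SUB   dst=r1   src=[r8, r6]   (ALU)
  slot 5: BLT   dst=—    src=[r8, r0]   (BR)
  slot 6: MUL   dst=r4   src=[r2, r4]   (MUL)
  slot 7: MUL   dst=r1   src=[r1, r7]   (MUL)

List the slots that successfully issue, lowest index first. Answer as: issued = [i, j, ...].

#0 MEM src=r5,r1 dispatched  <A:3 Mu:1 Ld:0 B:1 rd:3 wr:2>
#1 MUL src=r8,r4 dispatched  <A:3 Mu:0 Ld:0 B:1 rd:1 wr:1>
#2 MEM src=r4,r1 held:FU  <A:3 Mu:0 Ld:0 B:1 rd:1 wr:1>
#3 MEM src=r3 held:FU  <A:3 Mu:0 Ld:0 B:1 rd:1 wr:1>
#4 ALU src=r8,r6 held:RD_PORT  <A:3 Mu:0 Ld:0 B:1 rd:1 wr:1>
#5 BR src=r8,r0 held:RD_PORT  <A:3 Mu:0 Ld:0 B:1 rd:1 wr:1>
#6 MUL src=r2,r4 held:FU  <A:3 Mu:0 Ld:0 B:1 rd:1 wr:1>
#7 MUL src=r1,r7 held:FU  <A:3 Mu:0 Ld:0 B:1 rd:1 wr:1>

issued = [0, 1]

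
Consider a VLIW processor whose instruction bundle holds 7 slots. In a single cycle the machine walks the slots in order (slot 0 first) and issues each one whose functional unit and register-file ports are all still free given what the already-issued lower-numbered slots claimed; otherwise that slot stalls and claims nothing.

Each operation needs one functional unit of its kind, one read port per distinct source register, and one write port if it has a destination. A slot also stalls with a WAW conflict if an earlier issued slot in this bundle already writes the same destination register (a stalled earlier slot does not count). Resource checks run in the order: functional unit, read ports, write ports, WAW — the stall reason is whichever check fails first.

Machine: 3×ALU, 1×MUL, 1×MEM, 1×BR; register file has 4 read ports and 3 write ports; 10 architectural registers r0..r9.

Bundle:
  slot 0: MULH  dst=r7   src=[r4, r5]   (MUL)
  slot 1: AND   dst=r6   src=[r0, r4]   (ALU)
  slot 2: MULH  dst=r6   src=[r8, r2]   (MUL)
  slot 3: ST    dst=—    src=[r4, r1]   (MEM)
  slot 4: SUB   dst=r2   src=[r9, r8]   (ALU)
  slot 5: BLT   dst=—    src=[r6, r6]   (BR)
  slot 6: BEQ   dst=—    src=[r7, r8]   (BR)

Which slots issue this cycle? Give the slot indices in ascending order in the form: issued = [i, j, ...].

[0] MUL needs rd=2 wr=1: ok; after: ALU=3 MUL=0 MEM=1 BR=1, R=2, W=2
[1] ALU needs rd=2 wr=1: ok; after: ALU=2 MUL=0 MEM=1 BR=1, R=0, W=1
[2] MUL needs rd=2 wr=1: FU; after: ALU=2 MUL=0 MEM=1 BR=1, R=0, W=1
[3] MEM needs rd=2 wr=0: RD_PORT; after: ALU=2 MUL=0 MEM=1 BR=1, R=0, W=1
[4] ALU needs rd=2 wr=1: RD_PORT; after: ALU=2 MUL=0 MEM=1 BR=1, R=0, W=1
[5] BR needs rd=1 wr=0: RD_PORT; after: ALU=2 MUL=0 MEM=1 BR=1, R=0, W=1
[6] BR needs rd=2 wr=0: RD_PORT; after: ALU=2 MUL=0 MEM=1 BR=1, R=0, W=1

issued = [0, 1]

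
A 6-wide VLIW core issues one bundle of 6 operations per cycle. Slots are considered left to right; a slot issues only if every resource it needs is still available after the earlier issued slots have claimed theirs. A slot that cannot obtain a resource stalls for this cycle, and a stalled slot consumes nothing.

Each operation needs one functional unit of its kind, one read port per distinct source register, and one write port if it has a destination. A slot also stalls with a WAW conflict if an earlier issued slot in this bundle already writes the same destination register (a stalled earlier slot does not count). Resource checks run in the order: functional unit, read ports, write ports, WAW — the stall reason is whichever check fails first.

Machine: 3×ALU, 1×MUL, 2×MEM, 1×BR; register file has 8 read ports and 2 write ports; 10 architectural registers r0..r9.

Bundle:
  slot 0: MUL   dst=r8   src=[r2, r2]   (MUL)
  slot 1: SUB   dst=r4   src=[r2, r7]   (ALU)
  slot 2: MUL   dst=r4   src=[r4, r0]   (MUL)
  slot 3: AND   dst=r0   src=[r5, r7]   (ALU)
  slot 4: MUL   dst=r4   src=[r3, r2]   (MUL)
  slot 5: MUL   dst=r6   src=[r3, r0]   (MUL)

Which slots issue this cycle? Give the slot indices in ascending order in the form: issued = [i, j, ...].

issued = [0, 1]

slot 0 (MUL): ISSUE — free A3,Mu0,Ld2,B1 rp7 wp1
slot 1 (ALU): ISSUE — free A2,Mu0,Ld2,B1 rp5 wp0
slot 2 (MUL): stall FU — free A2,Mu0,Ld2,B1 rp5 wp0
slot 3 (ALU): stall WR_PORT — free A2,Mu0,Ld2,B1 rp5 wp0
slot 4 (MUL): stall FU — free A2,Mu0,Ld2,B1 rp5 wp0
slot 5 (MUL): stall FU — free A2,Mu0,Ld2,B1 rp5 wp0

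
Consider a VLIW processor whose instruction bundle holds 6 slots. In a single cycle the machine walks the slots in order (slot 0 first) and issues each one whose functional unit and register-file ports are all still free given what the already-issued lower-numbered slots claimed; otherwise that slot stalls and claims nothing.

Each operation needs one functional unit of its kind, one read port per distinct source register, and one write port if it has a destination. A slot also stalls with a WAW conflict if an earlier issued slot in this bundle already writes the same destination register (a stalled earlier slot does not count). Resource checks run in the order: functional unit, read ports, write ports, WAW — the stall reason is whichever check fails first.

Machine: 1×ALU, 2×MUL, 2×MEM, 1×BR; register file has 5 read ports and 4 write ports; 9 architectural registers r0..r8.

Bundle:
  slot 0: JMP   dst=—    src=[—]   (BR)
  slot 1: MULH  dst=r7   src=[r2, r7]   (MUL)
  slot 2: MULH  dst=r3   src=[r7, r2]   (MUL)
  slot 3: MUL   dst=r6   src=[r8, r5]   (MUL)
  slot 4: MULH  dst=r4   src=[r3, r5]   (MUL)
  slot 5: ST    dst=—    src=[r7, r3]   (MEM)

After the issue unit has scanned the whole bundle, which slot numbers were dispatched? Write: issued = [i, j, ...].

issued = [0, 1, 2]

[0] BR needs rd=0 wr=0: ok; after: ALU=1 MUL=2 MEM=2 BR=0, R=5, W=4
[1] MUL needs rd=2 wr=1: ok; after: ALU=1 MUL=1 MEM=2 BR=0, R=3, W=3
[2] MUL needs rd=2 wr=1: ok; after: ALU=1 MUL=0 MEM=2 BR=0, R=1, W=2
[3] MUL needs rd=2 wr=1: FU; after: ALU=1 MUL=0 MEM=2 BR=0, R=1, W=2
[4] MUL needs rd=2 wr=1: FU; after: ALU=1 MUL=0 MEM=2 BR=0, R=1, W=2
[5] MEM needs rd=2 wr=0: RD_PORT; after: ALU=1 MUL=0 MEM=2 BR=0, R=1, W=2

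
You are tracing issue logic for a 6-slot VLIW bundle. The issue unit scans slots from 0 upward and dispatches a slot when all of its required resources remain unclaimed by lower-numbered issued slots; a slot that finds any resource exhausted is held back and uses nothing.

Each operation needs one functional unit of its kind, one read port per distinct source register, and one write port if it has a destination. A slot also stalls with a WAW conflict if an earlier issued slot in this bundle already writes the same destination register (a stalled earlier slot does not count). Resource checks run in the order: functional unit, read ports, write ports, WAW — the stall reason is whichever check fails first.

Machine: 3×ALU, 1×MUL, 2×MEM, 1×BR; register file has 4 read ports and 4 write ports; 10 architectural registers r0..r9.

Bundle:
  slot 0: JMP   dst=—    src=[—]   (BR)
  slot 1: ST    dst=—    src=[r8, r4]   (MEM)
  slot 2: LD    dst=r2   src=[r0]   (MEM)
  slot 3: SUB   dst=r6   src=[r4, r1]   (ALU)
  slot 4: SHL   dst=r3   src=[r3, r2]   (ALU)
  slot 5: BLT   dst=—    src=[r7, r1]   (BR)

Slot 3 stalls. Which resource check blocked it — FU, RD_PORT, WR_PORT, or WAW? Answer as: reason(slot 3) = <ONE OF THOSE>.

reason(slot 3) = RD_PORT

  0. BR ⇒ go  {3A/1Mu/2Ld/0B | 4r 4w}
  1. MEM ⇒ go  {3A/1Mu/1Ld/0B | 2r 4w}
  2. MEM→r2 ⇒ go  {3A/1Mu/0Ld/0B | 1r 3w}
  3. ALU→r6 ⇒ no(RD_PORT)  {3A/1Mu/0Ld/0B | 1r 3w}
  4. ALU→r3 ⇒ no(RD_PORT)  {3A/1Mu/0Ld/0B | 1r 3w}
  5. BR ⇒ no(FU)  {3A/1Mu/0Ld/0B | 1r 3w}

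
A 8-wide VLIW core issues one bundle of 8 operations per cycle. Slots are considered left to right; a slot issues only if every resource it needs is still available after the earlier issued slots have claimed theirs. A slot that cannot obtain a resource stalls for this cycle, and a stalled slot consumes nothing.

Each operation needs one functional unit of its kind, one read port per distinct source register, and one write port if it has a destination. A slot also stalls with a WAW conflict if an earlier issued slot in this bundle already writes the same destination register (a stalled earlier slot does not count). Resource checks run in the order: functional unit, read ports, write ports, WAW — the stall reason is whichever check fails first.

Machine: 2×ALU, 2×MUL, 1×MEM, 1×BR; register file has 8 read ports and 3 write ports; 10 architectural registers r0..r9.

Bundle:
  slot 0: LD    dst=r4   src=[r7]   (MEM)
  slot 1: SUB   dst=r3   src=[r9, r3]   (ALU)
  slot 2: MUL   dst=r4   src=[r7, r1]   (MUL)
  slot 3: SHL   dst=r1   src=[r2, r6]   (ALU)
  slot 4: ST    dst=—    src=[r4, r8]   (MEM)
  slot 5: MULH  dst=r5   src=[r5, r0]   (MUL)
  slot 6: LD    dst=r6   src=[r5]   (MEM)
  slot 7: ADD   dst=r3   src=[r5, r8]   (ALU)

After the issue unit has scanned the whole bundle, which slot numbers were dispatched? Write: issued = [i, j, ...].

  0. MEM→r4 ⇒ go  {2A/2Mu/0Ld/1B | 7r 2w}
  1. ALU→r3 ⇒ go  {1A/2Mu/0Ld/1B | 5r 1w}
  2. MUL→r4 ⇒ no(WAW)  {1A/2Mu/0Ld/1B | 5r 1w}
  3. ALU→r1 ⇒ go  {0A/2Mu/0Ld/1B | 3r 0w}
  4. MEM ⇒ no(FU)  {0A/2Mu/0Ld/1B | 3r 0w}
  5. MUL→r5 ⇒ no(WR_PORT)  {0A/2Mu/0Ld/1B | 3r 0w}
  6. MEM→r6 ⇒ no(FU)  {0A/2Mu/0Ld/1B | 3r 0w}
  7. ALU→r3 ⇒ no(FU)  {0A/2Mu/0Ld/1B | 3r 0w}

issued = [0, 1, 3]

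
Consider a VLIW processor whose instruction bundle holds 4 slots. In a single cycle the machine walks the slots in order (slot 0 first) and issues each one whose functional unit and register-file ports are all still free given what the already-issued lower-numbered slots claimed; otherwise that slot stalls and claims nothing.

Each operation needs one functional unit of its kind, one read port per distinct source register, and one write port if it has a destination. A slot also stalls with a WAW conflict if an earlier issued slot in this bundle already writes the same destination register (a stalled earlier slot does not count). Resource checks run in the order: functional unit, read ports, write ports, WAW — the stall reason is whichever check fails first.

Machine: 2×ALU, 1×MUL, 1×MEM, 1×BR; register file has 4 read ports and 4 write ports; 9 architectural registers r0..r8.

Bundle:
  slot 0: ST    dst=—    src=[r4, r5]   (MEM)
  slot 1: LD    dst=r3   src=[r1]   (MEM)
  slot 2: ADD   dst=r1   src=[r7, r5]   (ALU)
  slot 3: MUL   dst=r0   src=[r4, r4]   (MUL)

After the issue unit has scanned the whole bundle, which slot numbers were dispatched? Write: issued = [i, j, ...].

issued = [0, 2]

#0 MEM src=r4,r5 dispatched  <A:2 Mu:1 Ld:0 B:1 rd:2 wr:4>
#1 MEM src=r1 held:FU  <A:2 Mu:1 Ld:0 B:1 rd:2 wr:4>
#2 ALU src=r7,r5 dispatched  <A:1 Mu:1 Ld:0 B:1 rd:0 wr:3>
#3 MUL src=r4,r4 held:RD_PORT  <A:1 Mu:1 Ld:0 B:1 rd:0 wr:3>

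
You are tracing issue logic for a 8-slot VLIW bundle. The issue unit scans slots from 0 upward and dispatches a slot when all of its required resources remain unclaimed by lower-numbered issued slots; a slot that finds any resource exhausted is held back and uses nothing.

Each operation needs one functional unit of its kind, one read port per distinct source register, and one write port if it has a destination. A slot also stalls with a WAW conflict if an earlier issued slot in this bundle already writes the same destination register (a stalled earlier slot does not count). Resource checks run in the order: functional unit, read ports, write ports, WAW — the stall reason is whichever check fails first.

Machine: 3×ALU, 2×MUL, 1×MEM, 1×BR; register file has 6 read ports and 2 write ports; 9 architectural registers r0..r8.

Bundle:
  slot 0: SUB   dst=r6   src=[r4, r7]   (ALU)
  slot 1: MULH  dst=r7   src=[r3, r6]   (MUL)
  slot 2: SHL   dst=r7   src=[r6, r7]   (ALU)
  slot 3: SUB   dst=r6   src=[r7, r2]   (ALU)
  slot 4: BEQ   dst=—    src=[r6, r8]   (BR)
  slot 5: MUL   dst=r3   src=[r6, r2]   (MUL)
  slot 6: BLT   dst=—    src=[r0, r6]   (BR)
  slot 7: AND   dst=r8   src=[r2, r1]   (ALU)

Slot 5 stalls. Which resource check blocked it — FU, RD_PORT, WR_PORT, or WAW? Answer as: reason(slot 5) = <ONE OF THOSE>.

  0. ALU→r6 ⇒ go  {2A/2Mu/1Ld/1B | 4r 1w}
  1. MUL→r7 ⇒ go  {2A/1Mu/1Ld/1B | 2r 0w}
  2. ALU→r7 ⇒ no(WR_PORT)  {2A/1Mu/1Ld/1B | 2r 0w}
  3. ALU→r6 ⇒ no(WR_PORT)  {2A/1Mu/1Ld/1B | 2r 0w}
  4. BR ⇒ go  {2A/1Mu/1Ld/0B | 0r 0w}
  5. MUL→r3 ⇒ no(RD_PORT)  {2A/1Mu/1Ld/0B | 0r 0w}
  6. BR ⇒ no(FU)  {2A/1Mu/1Ld/0B | 0r 0w}
  7. ALU→r8 ⇒ no(RD_PORT)  {2A/1Mu/1Ld/0B | 0r 0w}

reason(slot 5) = RD_PORT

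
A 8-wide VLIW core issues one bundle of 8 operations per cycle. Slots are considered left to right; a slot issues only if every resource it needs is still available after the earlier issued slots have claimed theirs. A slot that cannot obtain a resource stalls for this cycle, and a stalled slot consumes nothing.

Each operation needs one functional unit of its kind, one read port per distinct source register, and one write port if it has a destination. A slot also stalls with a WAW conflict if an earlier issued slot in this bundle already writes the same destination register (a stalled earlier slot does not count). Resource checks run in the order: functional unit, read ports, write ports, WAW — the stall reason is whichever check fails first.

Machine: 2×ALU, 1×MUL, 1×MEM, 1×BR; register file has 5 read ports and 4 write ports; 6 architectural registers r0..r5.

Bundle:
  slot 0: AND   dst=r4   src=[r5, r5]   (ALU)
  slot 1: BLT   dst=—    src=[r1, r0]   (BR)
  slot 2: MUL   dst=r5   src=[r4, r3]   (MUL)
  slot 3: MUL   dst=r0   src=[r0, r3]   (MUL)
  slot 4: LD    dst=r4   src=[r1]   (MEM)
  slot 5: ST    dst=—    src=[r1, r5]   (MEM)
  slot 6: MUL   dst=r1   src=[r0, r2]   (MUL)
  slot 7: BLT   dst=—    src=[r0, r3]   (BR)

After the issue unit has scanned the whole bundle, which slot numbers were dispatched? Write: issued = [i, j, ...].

  0. ALU→r4 ⇒ go  {1A/1Mu/1Ld/1B | 4r 3w}
  1. BR ⇒ go  {1A/1Mu/1Ld/0B | 2r 3w}
  2. MUL→r5 ⇒ go  {1A/0Mu/1Ld/0B | 0r 2w}
  3. MUL→r0 ⇒ no(FU)  {1A/0Mu/1Ld/0B | 0r 2w}
  4. MEM→r4 ⇒ no(RD_PORT)  {1A/0Mu/1Ld/0B | 0r 2w}
  5. MEM ⇒ no(RD_PORT)  {1A/0Mu/1Ld/0B | 0r 2w}
  6. MUL→r1 ⇒ no(FU)  {1A/0Mu/1Ld/0B | 0r 2w}
  7. BR ⇒ no(FU)  {1A/0Mu/1Ld/0B | 0r 2w}

issued = [0, 1, 2]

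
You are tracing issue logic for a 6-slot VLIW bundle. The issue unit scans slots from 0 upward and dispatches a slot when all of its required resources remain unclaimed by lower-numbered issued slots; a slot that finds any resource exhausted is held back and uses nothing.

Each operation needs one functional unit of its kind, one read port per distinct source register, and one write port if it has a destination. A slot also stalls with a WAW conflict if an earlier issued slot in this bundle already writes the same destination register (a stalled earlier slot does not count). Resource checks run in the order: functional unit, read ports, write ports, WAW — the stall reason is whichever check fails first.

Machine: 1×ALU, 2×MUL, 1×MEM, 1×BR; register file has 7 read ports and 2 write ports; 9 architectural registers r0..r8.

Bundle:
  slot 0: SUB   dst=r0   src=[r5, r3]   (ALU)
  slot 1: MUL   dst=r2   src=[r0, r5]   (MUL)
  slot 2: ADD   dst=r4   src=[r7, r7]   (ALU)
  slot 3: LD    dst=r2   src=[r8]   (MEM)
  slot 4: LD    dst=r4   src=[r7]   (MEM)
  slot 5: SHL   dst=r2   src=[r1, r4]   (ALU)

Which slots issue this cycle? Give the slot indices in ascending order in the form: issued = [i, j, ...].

issued = [0, 1]

slot 0 (ALU): ISSUE — free A0,Mu2,Ld1,B1 rp5 wp1
slot 1 (MUL): ISSUE — free A0,Mu1,Ld1,B1 rp3 wp0
slot 2 (ALU): stall FU — free A0,Mu1,Ld1,B1 rp3 wp0
slot 3 (MEM): stall WR_PORT — free A0,Mu1,Ld1,B1 rp3 wp0
slot 4 (MEM): stall WR_PORT — free A0,Mu1,Ld1,B1 rp3 wp0
slot 5 (ALU): stall FU — free A0,Mu1,Ld1,B1 rp3 wp0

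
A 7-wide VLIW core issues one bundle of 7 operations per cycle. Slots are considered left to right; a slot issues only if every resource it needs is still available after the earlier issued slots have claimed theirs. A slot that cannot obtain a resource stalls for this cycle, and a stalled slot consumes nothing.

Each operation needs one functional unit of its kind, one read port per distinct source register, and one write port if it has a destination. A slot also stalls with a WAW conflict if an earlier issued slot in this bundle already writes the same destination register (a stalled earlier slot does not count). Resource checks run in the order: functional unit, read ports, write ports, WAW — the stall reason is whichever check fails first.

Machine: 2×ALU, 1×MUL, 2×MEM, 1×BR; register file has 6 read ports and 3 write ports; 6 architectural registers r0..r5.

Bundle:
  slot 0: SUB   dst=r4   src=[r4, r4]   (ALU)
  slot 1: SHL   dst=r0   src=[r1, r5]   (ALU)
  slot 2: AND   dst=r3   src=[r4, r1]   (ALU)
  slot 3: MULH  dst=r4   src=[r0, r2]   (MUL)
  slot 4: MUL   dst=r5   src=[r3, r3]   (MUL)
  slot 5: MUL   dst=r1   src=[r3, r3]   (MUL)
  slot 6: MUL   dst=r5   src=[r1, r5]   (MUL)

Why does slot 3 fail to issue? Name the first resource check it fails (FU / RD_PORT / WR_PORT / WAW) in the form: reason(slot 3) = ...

(0) want 1×ALU +1rd +1wr — yes → AL1|MU1|ME2|BR1|rd5|wr2
(1) want 1×ALU +2rd +1wr — yes → AL0|MU1|ME2|BR1|rd3|wr1
(2) want 1×ALU +2rd +1wr — FU → AL0|MU1|ME2|BR1|rd3|wr1
(3) want 1×MUL +2rd +1wr — WAW → AL0|MU1|ME2|BR1|rd3|wr1
(4) want 1×MUL +1rd +1wr — yes → AL0|MU0|ME2|BR1|rd2|wr0
(5) want 1×MUL +1rd +1wr — FU → AL0|MU0|ME2|BR1|rd2|wr0
(6) want 1×MUL +2rd +1wr — FU → AL0|MU0|ME2|BR1|rd2|wr0

reason(slot 3) = WAW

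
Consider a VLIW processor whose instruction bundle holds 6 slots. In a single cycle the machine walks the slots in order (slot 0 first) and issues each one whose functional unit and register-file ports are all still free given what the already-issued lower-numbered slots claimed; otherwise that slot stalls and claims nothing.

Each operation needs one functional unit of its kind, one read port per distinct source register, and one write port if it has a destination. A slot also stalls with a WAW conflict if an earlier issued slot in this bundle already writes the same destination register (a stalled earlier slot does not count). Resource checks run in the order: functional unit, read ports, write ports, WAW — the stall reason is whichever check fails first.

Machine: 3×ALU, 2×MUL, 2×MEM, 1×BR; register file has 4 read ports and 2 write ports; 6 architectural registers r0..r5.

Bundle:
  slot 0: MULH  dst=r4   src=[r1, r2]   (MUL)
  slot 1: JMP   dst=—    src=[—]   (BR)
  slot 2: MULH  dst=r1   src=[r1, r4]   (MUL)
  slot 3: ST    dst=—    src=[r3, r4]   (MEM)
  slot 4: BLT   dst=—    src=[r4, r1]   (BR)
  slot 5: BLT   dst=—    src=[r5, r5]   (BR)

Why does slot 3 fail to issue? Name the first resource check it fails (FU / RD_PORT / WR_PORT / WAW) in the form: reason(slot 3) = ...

slot 0 (MUL): ISSUE — free A3,Mu1,Ld2,B1 rp2 wp1
slot 1 (BR): ISSUE — free A3,Mu1,Ld2,B0 rp2 wp1
slot 2 (MUL): ISSUE — free A3,Mu0,Ld2,B0 rp0 wp0
slot 3 (MEM): stall RD_PORT — free A3,Mu0,Ld2,B0 rp0 wp0
slot 4 (BR): stall FU — free A3,Mu0,Ld2,B0 rp0 wp0
slot 5 (BR): stall FU — free A3,Mu0,Ld2,B0 rp0 wp0

reason(slot 3) = RD_PORT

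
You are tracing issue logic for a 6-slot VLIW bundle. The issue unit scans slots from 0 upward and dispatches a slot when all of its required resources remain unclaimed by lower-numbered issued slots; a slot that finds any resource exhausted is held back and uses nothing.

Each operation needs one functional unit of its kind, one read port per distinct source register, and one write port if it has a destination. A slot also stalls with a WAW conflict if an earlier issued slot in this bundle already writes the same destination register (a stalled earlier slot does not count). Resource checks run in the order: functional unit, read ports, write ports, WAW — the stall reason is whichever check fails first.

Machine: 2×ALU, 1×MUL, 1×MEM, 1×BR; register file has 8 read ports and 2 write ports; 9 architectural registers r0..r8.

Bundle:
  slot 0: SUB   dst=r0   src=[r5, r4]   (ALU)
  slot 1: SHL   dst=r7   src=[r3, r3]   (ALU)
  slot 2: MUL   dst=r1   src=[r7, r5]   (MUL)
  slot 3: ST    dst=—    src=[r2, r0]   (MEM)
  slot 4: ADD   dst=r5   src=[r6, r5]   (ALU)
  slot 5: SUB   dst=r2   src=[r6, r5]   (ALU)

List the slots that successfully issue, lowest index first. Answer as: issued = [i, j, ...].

  0. ALU→r0 ⇒ go  {1A/1Mu/1Ld/1B | 6r 1w}
  1. ALU→r7 ⇒ go  {0A/1Mu/1Ld/1B | 5r 0w}
  2. MUL→r1 ⇒ no(WR_PORT)  {0A/1Mu/1Ld/1B | 5r 0w}
  3. MEM ⇒ go  {0A/1Mu/0Ld/1B | 3r 0w}
  4. ALU→r5 ⇒ no(FU)  {0A/1Mu/0Ld/1B | 3r 0w}
  5. ALU→r2 ⇒ no(FU)  {0A/1Mu/0Ld/1B | 3r 0w}

issued = [0, 1, 3]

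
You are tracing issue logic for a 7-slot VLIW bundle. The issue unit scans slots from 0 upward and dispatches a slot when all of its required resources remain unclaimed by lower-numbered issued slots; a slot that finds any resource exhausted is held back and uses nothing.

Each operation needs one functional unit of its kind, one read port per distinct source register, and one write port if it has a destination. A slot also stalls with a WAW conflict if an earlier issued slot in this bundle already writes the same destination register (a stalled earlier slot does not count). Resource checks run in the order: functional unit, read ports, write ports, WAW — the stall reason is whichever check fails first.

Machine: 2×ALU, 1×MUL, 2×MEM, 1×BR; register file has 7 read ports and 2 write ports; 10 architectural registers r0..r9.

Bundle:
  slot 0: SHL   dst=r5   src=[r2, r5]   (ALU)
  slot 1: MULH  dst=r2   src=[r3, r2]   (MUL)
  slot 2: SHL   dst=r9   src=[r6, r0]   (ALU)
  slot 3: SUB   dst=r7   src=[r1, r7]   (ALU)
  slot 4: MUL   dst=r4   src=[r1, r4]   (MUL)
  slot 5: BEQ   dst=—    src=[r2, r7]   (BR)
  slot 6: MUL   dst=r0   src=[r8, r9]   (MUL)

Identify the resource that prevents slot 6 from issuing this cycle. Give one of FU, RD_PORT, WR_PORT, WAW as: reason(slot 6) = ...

reason(slot 6) = FU

#0 ALU src=r2,r5 dispatched  <A:1 Mu:1 Ld:2 B:1 rd:5 wr:1>
#1 MUL src=r3,r2 dispatched  <A:1 Mu:0 Ld:2 B:1 rd:3 wr:0>
#2 ALU src=r6,r0 held:WR_PORT  <A:1 Mu:0 Ld:2 B:1 rd:3 wr:0>
#3 ALU src=r1,r7 held:WR_PORT  <A:1 Mu:0 Ld:2 B:1 rd:3 wr:0>
#4 MUL src=r1,r4 held:FU  <A:1 Mu:0 Ld:2 B:1 rd:3 wr:0>
#5 BR src=r2,r7 dispatched  <A:1 Mu:0 Ld:2 B:0 rd:1 wr:0>
#6 MUL src=r8,r9 held:FU  <A:1 Mu:0 Ld:2 B:0 rd:1 wr:0>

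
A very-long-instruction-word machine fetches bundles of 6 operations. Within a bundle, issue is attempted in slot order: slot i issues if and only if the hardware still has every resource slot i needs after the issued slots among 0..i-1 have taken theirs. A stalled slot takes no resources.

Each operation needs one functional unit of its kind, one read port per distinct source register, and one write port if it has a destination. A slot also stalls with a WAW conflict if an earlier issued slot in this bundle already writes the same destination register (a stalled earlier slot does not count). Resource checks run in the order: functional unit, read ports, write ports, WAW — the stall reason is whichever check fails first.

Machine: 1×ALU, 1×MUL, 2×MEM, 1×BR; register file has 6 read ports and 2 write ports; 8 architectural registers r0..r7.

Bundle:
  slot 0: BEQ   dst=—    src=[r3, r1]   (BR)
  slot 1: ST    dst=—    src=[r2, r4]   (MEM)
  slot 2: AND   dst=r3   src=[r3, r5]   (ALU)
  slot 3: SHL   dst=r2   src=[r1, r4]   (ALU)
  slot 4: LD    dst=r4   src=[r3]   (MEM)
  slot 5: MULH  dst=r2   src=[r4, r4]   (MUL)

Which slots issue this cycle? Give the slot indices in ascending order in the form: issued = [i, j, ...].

(0) want 1×BR +2rd +0wr — yes → AL1|MU1|ME2|BR0|rd4|wr2
(1) want 1×MEM +2rd +0wr — yes → AL1|MU1|ME1|BR0|rd2|wr2
(2) want 1×ALU +2rd +1wr — yes → AL0|MU1|ME1|BR0|rd0|wr1
(3) want 1×ALU +2rd +1wr — FU → AL0|MU1|ME1|BR0|rd0|wr1
(4) want 1×MEM +1rd +1wr — RD_PORT → AL0|MU1|ME1|BR0|rd0|wr1
(5) want 1×MUL +1rd +1wr — RD_PORT → AL0|MU1|ME1|BR0|rd0|wr1

issued = [0, 1, 2]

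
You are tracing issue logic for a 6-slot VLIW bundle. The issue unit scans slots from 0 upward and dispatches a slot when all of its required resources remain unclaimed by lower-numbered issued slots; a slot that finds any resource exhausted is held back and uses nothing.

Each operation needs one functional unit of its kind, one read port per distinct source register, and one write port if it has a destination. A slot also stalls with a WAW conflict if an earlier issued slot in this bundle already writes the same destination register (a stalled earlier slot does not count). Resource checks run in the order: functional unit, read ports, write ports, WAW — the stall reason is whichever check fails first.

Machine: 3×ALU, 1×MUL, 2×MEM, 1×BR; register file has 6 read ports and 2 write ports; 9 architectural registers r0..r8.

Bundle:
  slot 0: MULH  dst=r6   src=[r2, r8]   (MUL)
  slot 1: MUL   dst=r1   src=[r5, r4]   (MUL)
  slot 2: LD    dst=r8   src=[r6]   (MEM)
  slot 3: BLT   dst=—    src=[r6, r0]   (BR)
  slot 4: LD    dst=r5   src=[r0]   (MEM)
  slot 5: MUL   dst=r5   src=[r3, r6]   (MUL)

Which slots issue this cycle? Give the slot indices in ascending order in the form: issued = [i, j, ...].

slot 0 (MUL): ISSUE — free A3,Mu0,Ld2,B1 rp4 wp1
slot 1 (MUL): stall FU — free A3,Mu0,Ld2,B1 rp4 wp1
slot 2 (MEM): ISSUE — free A3,Mu0,Ld1,B1 rp3 wp0
slot 3 (BR): ISSUE — free A3,Mu0,Ld1,B0 rp1 wp0
slot 4 (MEM): stall WR_PORT — free A3,Mu0,Ld1,B0 rp1 wp0
slot 5 (MUL): stall FU — free A3,Mu0,Ld1,B0 rp1 wp0

issued = [0, 2, 3]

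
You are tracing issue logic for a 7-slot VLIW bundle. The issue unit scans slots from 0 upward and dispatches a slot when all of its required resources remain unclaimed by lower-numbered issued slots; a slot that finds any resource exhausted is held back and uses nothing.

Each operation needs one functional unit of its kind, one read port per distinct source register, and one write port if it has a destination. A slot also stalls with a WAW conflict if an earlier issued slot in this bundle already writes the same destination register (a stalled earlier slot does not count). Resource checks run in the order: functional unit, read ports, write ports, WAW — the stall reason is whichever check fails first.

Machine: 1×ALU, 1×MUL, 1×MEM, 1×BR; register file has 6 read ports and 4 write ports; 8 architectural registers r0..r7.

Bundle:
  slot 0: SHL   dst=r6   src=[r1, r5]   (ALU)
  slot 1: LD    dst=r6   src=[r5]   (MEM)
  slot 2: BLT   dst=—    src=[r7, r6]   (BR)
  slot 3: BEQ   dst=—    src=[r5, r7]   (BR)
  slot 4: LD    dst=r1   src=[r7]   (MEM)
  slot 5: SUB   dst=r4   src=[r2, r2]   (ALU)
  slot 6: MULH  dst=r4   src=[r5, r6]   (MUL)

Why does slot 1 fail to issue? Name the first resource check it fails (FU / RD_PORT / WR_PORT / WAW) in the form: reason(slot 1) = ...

reason(slot 1) = WAW

(0) want 1×ALU +2rd +1wr — yes → AL0|MU1|ME1|BR1|rd4|wr3
(1) want 1×MEM +1rd +1wr — WAW → AL0|MU1|ME1|BR1|rd4|wr3
(2) want 1×BR +2rd +0wr — yes → AL0|MU1|ME1|BR0|rd2|wr3
(3) want 1×BR +2rd +0wr — FU → AL0|MU1|ME1|BR0|rd2|wr3
(4) want 1×MEM +1rd +1wr — yes → AL0|MU1|ME0|BR0|rd1|wr2
(5) want 1×ALU +1rd +1wr — FU → AL0|MU1|ME0|BR0|rd1|wr2
(6) want 1×MUL +2rd +1wr — RD_PORT → AL0|MU1|ME0|BR0|rd1|wr2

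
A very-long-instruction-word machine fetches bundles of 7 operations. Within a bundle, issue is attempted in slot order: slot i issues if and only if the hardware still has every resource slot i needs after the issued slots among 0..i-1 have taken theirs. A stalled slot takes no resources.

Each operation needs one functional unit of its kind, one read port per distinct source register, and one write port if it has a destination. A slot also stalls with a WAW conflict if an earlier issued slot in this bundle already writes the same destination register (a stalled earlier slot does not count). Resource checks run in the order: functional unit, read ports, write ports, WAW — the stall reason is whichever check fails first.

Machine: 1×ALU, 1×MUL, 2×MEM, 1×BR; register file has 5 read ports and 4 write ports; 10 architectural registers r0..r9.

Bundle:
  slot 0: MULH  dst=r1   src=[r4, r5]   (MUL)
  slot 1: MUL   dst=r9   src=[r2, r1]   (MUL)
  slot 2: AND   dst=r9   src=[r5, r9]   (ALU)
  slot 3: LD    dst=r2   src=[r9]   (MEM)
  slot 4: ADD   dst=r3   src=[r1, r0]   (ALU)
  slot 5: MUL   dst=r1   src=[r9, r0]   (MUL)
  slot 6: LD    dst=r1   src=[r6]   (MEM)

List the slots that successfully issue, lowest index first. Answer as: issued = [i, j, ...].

issued = [0, 2, 3]

[0] MUL needs rd=2 wr=1: ok; after: ALU=1 MUL=0 MEM=2 BR=1, R=3, W=3
[1] MUL needs rd=2 wr=1: FU; after: ALU=1 MUL=0 MEM=2 BR=1, R=3, W=3
[2] ALU needs rd=2 wr=1: ok; after: ALU=0 MUL=0 MEM=2 BR=1, R=1, W=2
[3] MEM needs rd=1 wr=1: ok; after: ALU=0 MUL=0 MEM=1 BR=1, R=0, W=1
[4] ALU needs rd=2 wr=1: FU; after: ALU=0 MUL=0 MEM=1 BR=1, R=0, W=1
[5] MUL needs rd=2 wr=1: FU; after: ALU=0 MUL=0 MEM=1 BR=1, R=0, W=1
[6] MEM needs rd=1 wr=1: RD_PORT; after: ALU=0 MUL=0 MEM=1 BR=1, R=0, W=1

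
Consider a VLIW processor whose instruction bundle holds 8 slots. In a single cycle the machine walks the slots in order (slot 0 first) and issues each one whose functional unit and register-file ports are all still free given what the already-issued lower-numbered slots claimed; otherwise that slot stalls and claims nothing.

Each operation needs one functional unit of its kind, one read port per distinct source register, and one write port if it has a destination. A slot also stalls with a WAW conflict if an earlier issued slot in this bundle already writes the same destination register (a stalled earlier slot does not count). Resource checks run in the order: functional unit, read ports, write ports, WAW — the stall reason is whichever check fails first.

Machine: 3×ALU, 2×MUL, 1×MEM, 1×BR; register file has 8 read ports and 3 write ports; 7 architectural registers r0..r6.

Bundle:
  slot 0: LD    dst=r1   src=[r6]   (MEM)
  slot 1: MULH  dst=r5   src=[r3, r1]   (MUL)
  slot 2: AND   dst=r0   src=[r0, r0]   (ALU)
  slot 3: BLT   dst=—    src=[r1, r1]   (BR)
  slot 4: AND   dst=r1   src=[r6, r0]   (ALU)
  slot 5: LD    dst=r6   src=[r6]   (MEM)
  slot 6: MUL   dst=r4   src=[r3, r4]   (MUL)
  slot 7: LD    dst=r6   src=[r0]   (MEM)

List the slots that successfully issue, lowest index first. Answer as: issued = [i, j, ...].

slot 0 (MEM): ISSUE — free A3,Mu2,Ld0,B1 rp7 wp2
slot 1 (MUL): ISSUE — free A3,Mu1,Ld0,B1 rp5 wp1
slot 2 (ALU): ISSUE — free A2,Mu1,Ld0,B1 rp4 wp0
slot 3 (BR): ISSUE — free A2,Mu1,Ld0,B0 rp3 wp0
slot 4 (ALU): stall WR_PORT — free A2,Mu1,Ld0,B0 rp3 wp0
slot 5 (MEM): stall FU — free A2,Mu1,Ld0,B0 rp3 wp0
slot 6 (MUL): stall WR_PORT — free A2,Mu1,Ld0,B0 rp3 wp0
slot 7 (MEM): stall FU — free A2,Mu1,Ld0,B0 rp3 wp0

issued = [0, 1, 2, 3]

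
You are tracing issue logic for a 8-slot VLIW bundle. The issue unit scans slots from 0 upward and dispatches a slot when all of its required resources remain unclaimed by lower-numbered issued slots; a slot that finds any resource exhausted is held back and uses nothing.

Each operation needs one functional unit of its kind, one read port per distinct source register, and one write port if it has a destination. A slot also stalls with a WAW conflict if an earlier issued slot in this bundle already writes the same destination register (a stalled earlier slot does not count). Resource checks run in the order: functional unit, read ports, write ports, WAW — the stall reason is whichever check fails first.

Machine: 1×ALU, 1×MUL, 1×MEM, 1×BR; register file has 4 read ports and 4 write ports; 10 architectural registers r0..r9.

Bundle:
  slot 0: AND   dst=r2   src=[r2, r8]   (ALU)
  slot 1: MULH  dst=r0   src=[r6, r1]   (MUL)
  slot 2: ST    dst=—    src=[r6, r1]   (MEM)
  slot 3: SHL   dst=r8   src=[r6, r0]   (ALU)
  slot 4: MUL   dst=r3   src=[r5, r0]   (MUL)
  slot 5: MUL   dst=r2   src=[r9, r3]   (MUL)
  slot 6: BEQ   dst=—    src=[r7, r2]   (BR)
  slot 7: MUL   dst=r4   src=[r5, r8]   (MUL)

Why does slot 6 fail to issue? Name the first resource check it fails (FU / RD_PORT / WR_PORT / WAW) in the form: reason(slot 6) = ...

(0) want 1×ALU +2rd +1wr — yes → AL0|MU1|ME1|BR1|rd2|wr3
(1) want 1×MUL +2rd +1wr — yes → AL0|MU0|ME1|BR1|rd0|wr2
(2) want 1×MEM +2rd +0wr — RD_PORT → AL0|MU0|ME1|BR1|rd0|wr2
(3) want 1×ALU +2rd +1wr — FU → AL0|MU0|ME1|BR1|rd0|wr2
(4) want 1×MUL +2rd +1wr — FU → AL0|MU0|ME1|BR1|rd0|wr2
(5) want 1×MUL +2rd +1wr — FU → AL0|MU0|ME1|BR1|rd0|wr2
(6) want 1×BR +2rd +0wr — RD_PORT → AL0|MU0|ME1|BR1|rd0|wr2
(7) want 1×MUL +2rd +1wr — FU → AL0|MU0|ME1|BR1|rd0|wr2

reason(slot 6) = RD_PORT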